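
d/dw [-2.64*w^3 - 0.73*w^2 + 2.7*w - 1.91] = -7.92*w^2 - 1.46*w + 2.7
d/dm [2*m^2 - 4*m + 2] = 4*m - 4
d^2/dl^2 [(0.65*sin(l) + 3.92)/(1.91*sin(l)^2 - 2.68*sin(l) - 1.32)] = (-2.371265*sin(l)^5 - 60.529428*sin(l)^4 + 55.106938*sin(l)^3 + 20.415328*sin(l)^2 - 97.826664*sin(l) + 71.477344)/(6.967871*sin(l)^6 - 29.330724*sin(l)^5 + 26.708676*sin(l)^4 + 21.292064*sin(l)^3 - 18.458352*sin(l)^2 - 14.008896*sin(l) - 2.299968)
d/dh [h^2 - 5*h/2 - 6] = 2*h - 5/2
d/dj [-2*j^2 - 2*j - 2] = -4*j - 2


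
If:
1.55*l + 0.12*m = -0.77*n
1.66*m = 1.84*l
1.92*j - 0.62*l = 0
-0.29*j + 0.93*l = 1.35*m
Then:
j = 0.00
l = 0.00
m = 0.00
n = 0.00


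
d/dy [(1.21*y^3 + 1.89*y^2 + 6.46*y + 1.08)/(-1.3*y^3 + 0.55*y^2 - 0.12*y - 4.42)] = (3.1225*y^4 + 16.5056*y^3 - 15.6124*y^2 - 17.8956*y - 28.4236)/(1.69*y^6 - 1.43*y^5 + 0.6145*y^4 + 11.36*y^3 - 4.8476*y^2 + 1.0608*y + 19.5364)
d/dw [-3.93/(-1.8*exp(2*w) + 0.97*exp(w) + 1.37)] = (3.8121 - 14.148*exp(w))*exp(w)/(-1.8*exp(2*w) + 0.97*exp(w) + 1.37)^2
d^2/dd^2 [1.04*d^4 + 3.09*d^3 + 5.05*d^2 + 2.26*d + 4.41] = 12.48*d^2 + 18.54*d + 10.1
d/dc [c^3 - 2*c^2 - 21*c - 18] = 3*c^2 - 4*c - 21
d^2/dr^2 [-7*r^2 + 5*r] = -14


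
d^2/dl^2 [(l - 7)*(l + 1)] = 2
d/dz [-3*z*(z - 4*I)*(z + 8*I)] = -9*z^2 - 24*I*z - 96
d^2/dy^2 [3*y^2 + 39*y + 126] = 6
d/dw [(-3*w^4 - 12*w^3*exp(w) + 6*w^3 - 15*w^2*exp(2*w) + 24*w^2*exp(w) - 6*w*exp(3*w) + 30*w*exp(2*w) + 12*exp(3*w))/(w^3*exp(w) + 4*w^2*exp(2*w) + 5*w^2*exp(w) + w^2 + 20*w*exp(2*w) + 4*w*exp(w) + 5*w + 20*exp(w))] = 3*((w^4 + 4*w^3*exp(w) - 2*w^3 + 5*w^2*exp(2*w) - 8*w^2*exp(w) + 2*w*exp(3*w) - 10*w*exp(2*w) - 4*exp(3*w))*(w^3*exp(w) + 8*w^2*exp(2*w) + 8*w^2*exp(w) + 48*w*exp(2*w) + 14*w*exp(w) + 2*w + 20*exp(2*w) + 24*exp(w) + 5) + 2*(w^3*exp(w) + 4*w^2*exp(2*w) + 5*w^2*exp(w) + w^2 + 20*w*exp(2*w) + 4*w*exp(w) + 5*w + 20*exp(w))*(-2*w^3*exp(w) - 2*w^3 - 5*w^2*exp(2*w) - 2*w^2*exp(w) + 3*w^2 - 3*w*exp(3*w) + 5*w*exp(2*w) + 8*w*exp(w) + 5*exp(3*w) + 5*exp(2*w)))/(w^3*exp(w) + 4*w^2*exp(2*w) + 5*w^2*exp(w) + w^2 + 20*w*exp(2*w) + 4*w*exp(w) + 5*w + 20*exp(w))^2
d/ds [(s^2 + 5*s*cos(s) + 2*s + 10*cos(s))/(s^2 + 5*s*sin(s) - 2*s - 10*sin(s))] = (-5*sqrt(2)*s^3*sin(s + pi/4) - 5*sqrt(2)*s^2*cos(s + pi/4) - 29*s^2 - 50*sin(2*s) + 20*sqrt(2)*cos(s + pi/4) + 100)/((s - 2)^2*(s + 5*sin(s))^2)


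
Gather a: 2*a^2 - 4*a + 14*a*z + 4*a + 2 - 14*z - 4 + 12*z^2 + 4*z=2*a^2 + 14*a*z + 12*z^2 - 10*z - 2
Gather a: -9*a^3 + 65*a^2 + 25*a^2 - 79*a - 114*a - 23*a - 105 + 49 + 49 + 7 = -9*a^3 + 90*a^2 - 216*a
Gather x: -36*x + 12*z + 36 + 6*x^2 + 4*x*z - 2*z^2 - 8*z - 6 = 6*x^2 + x*(4*z - 36) - 2*z^2 + 4*z + 30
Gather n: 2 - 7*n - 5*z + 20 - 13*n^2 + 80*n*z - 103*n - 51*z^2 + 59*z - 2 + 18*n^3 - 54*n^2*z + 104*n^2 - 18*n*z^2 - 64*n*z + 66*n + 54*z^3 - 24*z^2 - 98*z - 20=18*n^3 + n^2*(91 - 54*z) + n*(-18*z^2 + 16*z - 44) + 54*z^3 - 75*z^2 - 44*z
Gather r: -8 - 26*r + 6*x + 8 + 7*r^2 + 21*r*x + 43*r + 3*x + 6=7*r^2 + r*(21*x + 17) + 9*x + 6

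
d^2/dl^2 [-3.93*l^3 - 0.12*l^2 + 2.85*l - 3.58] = -23.58*l - 0.24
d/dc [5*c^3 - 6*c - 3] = 15*c^2 - 6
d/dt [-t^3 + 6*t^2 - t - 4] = -3*t^2 + 12*t - 1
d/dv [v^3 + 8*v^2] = v*(3*v + 16)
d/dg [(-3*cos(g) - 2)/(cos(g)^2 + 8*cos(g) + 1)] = (3*sin(g)^2 - 4*cos(g) - 16)*sin(g)/(cos(g)^2 + 8*cos(g) + 1)^2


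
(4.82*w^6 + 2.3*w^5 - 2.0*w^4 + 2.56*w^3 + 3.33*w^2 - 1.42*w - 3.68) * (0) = 0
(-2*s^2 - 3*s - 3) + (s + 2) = -2*s^2 - 2*s - 1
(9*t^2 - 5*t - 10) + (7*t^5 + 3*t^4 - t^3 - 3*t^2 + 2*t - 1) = 7*t^5 + 3*t^4 - t^3 + 6*t^2 - 3*t - 11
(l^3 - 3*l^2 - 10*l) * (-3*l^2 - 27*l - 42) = -3*l^5 - 18*l^4 + 69*l^3 + 396*l^2 + 420*l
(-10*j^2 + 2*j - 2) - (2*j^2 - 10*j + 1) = -12*j^2 + 12*j - 3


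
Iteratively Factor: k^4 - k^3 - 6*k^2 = (k + 2)*(k^3 - 3*k^2) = (k - 3)*(k + 2)*(k^2) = k*(k - 3)*(k + 2)*(k)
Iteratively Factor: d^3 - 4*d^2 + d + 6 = (d - 3)*(d^2 - d - 2) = (d - 3)*(d + 1)*(d - 2)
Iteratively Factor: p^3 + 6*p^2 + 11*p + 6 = (p + 2)*(p^2 + 4*p + 3) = (p + 1)*(p + 2)*(p + 3)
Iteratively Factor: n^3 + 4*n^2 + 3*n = (n)*(n^2 + 4*n + 3) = n*(n + 1)*(n + 3)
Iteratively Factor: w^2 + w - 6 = (w + 3)*(w - 2)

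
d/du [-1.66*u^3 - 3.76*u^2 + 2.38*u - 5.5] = -4.98*u^2 - 7.52*u + 2.38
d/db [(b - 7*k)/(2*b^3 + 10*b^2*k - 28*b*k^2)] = (b*(b^2 + 5*b*k - 14*k^2) - (b - 7*k)*(3*b^2 + 10*b*k - 14*k^2))/(2*b^2*(b^2 + 5*b*k - 14*k^2)^2)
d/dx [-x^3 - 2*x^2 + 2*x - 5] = -3*x^2 - 4*x + 2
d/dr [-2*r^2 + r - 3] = 1 - 4*r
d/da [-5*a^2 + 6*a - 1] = 6 - 10*a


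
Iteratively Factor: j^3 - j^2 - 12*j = (j)*(j^2 - j - 12) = j*(j - 4)*(j + 3)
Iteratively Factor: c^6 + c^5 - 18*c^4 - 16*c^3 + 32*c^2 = (c)*(c^5 + c^4 - 18*c^3 - 16*c^2 + 32*c) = c*(c + 4)*(c^4 - 3*c^3 - 6*c^2 + 8*c) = c*(c - 4)*(c + 4)*(c^3 + c^2 - 2*c) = c^2*(c - 4)*(c + 4)*(c^2 + c - 2) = c^2*(c - 4)*(c - 1)*(c + 4)*(c + 2)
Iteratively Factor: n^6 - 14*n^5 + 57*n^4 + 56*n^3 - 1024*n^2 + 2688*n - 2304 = (n + 4)*(n^5 - 18*n^4 + 129*n^3 - 460*n^2 + 816*n - 576) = (n - 4)*(n + 4)*(n^4 - 14*n^3 + 73*n^2 - 168*n + 144) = (n - 4)*(n - 3)*(n + 4)*(n^3 - 11*n^2 + 40*n - 48) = (n - 4)^2*(n - 3)*(n + 4)*(n^2 - 7*n + 12) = (n - 4)^3*(n - 3)*(n + 4)*(n - 3)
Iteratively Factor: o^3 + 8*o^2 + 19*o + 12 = (o + 4)*(o^2 + 4*o + 3) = (o + 3)*(o + 4)*(o + 1)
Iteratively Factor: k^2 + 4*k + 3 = (k + 1)*(k + 3)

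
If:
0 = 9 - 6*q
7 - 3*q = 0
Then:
No Solution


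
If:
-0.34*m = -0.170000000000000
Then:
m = 0.50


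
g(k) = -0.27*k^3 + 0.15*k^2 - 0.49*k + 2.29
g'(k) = -0.81*k^2 + 0.3*k - 0.49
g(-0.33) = 2.48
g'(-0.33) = -0.68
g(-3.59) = 18.47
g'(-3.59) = -12.01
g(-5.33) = 50.05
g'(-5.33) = -25.10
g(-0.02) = 2.30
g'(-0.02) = -0.50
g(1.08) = 1.60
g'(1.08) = -1.11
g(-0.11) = 2.35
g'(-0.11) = -0.53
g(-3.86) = 21.94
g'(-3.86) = -13.72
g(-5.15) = 45.67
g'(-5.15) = -23.52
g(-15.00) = 954.64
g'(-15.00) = -187.24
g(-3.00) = 12.40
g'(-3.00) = -8.68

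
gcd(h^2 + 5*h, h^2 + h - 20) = h + 5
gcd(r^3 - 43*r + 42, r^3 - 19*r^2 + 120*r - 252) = r - 6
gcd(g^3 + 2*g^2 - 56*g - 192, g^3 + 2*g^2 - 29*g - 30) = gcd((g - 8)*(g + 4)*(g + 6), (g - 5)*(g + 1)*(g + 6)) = g + 6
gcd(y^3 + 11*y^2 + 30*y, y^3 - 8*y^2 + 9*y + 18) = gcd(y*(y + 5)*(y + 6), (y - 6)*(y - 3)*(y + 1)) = 1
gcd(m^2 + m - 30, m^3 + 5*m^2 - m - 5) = 1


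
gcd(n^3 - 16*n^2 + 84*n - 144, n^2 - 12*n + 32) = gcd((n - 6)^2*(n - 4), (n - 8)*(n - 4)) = n - 4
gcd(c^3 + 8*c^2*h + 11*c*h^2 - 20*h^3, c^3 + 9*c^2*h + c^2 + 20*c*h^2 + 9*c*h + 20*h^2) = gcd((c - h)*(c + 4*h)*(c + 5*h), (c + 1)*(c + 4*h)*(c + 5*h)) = c^2 + 9*c*h + 20*h^2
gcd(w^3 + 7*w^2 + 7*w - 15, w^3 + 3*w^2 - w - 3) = w^2 + 2*w - 3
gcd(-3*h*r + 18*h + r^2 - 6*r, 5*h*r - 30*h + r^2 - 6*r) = r - 6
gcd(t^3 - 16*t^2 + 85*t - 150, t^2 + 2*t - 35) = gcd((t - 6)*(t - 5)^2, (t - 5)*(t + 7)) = t - 5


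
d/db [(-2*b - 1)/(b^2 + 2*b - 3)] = 2*(b^2 + b + 4)/(b^4 + 4*b^3 - 2*b^2 - 12*b + 9)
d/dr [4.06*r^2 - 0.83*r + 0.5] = 8.12*r - 0.83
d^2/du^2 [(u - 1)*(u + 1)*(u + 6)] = 6*u + 12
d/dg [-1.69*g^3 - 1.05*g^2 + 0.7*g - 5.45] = -5.07*g^2 - 2.1*g + 0.7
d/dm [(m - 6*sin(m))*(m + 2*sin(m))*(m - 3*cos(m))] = 3*m^2*sin(m) - 4*m^2*cos(m) + 3*m^2 - 8*m*sin(m) - 6*m*cos(m) + 12*sqrt(2)*m*cos(2*m + pi/4) - 9*sin(m) + 27*sin(3*m) + 6*sqrt(2)*sin(2*m + pi/4) - 6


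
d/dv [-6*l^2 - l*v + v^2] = -l + 2*v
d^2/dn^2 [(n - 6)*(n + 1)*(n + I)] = 6*n - 10 + 2*I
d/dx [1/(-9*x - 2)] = 9/(9*x + 2)^2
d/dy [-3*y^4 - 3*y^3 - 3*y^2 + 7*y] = -12*y^3 - 9*y^2 - 6*y + 7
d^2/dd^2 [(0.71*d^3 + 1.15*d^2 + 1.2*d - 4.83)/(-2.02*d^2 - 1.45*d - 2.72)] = (1.4210854715202e-14*d^4 + 1.76023800000004*d^3 + 139.359912*d^2 + 92.924916*d - 40.316474)/(8.242408*d^6 + 17.74974*d^5 + 46.037214*d^4 + 50.849905*d^3 + 61.990704*d^2 + 32.18304*d + 20.123648)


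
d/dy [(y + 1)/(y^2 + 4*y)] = (y*(y + 4) - 2*(y + 1)*(y + 2))/(y^2*(y + 4)^2)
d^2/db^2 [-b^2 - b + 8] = -2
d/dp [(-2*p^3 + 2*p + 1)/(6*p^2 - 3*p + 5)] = (-12*p^4 + 12*p^3 - 42*p^2 - 12*p + 13)/(36*p^4 - 36*p^3 + 69*p^2 - 30*p + 25)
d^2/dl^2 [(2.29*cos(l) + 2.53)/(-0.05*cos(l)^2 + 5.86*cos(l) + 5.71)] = (-0.00346006960312132*(1 - cos(l)^2)^2 - 2.84500243840313e-5*cos(l)^5 - 0.00838567574617168*cos(l)^3 - 0.072048203375742*cos(l)^2 + 0.0470454522956548*cos(l) + 0.11255638670597)/(-0.00853242320819113*cos(l)^2 + 1.0*cos(l) + 0.974402730375427)^3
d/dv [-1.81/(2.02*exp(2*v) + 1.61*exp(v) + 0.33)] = (7.3124*exp(v) + 2.9141)*exp(v)/(2.02*exp(2*v) + 1.61*exp(v) + 0.33)^2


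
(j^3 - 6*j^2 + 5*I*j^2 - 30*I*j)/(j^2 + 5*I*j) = j - 6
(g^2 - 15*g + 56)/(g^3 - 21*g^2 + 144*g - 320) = (g - 7)/(g^2 - 13*g + 40)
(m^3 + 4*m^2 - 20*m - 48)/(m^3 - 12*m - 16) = (m + 6)/(m + 2)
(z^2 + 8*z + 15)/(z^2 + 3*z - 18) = (z^2 + 8*z + 15)/(z^2 + 3*z - 18)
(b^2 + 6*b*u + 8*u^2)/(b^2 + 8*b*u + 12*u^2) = (b + 4*u)/(b + 6*u)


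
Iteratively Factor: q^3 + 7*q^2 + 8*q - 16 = (q + 4)*(q^2 + 3*q - 4) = (q - 1)*(q + 4)*(q + 4)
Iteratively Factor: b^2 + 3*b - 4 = (b - 1)*(b + 4)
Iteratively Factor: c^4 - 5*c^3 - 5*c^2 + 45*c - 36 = (c - 3)*(c^3 - 2*c^2 - 11*c + 12) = (c - 3)*(c + 3)*(c^2 - 5*c + 4) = (c - 4)*(c - 3)*(c + 3)*(c - 1)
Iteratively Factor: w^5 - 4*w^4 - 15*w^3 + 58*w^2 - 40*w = (w + 4)*(w^4 - 8*w^3 + 17*w^2 - 10*w) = (w - 2)*(w + 4)*(w^3 - 6*w^2 + 5*w) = (w - 5)*(w - 2)*(w + 4)*(w^2 - w) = w*(w - 5)*(w - 2)*(w + 4)*(w - 1)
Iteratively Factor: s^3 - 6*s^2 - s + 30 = (s - 3)*(s^2 - 3*s - 10) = (s - 5)*(s - 3)*(s + 2)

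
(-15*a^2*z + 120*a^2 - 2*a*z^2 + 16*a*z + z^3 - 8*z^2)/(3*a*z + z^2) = -5*a + 40*a/z + z - 8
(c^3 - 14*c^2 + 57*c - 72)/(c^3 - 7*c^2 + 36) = (c^2 - 11*c + 24)/(c^2 - 4*c - 12)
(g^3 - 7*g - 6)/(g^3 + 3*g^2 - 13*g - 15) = (g + 2)/(g + 5)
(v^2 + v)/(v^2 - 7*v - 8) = v/(v - 8)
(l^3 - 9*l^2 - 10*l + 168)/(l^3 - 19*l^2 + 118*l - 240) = (l^2 - 3*l - 28)/(l^2 - 13*l + 40)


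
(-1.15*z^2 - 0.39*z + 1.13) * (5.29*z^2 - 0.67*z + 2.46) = -6.0835*z^4 - 1.2926*z^3 + 3.41*z^2 - 1.7165*z + 2.7798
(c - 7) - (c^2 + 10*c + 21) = -c^2 - 9*c - 28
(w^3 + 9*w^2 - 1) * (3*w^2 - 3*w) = 3*w^5 + 24*w^4 - 27*w^3 - 3*w^2 + 3*w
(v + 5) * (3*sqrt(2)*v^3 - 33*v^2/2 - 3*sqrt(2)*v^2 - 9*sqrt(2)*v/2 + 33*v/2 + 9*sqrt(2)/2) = 3*sqrt(2)*v^4 - 33*v^3/2 + 12*sqrt(2)*v^3 - 66*v^2 - 39*sqrt(2)*v^2/2 - 18*sqrt(2)*v + 165*v/2 + 45*sqrt(2)/2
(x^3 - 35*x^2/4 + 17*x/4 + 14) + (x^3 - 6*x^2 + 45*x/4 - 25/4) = 2*x^3 - 59*x^2/4 + 31*x/2 + 31/4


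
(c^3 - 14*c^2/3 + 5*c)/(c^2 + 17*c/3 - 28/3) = c*(3*c^2 - 14*c + 15)/(3*c^2 + 17*c - 28)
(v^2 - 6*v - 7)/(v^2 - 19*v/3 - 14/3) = 3*(v + 1)/(3*v + 2)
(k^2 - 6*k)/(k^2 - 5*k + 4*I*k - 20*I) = k*(k - 6)/(k^2 + k*(-5 + 4*I) - 20*I)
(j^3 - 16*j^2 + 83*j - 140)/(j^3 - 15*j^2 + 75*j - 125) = (j^2 - 11*j + 28)/(j^2 - 10*j + 25)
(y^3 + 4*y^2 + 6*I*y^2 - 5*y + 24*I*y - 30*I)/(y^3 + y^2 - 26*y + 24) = (y^2 + y*(5 + 6*I) + 30*I)/(y^2 + 2*y - 24)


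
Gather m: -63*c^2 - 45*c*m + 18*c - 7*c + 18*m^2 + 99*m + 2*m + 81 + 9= -63*c^2 + 11*c + 18*m^2 + m*(101 - 45*c) + 90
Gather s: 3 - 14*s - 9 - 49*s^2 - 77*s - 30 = -49*s^2 - 91*s - 36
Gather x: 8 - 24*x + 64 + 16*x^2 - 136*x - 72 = 16*x^2 - 160*x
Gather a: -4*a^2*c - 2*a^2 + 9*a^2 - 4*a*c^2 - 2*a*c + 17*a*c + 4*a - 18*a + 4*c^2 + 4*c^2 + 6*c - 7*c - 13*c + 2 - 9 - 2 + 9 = a^2*(7 - 4*c) + a*(-4*c^2 + 15*c - 14) + 8*c^2 - 14*c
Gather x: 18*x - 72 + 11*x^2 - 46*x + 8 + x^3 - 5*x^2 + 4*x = x^3 + 6*x^2 - 24*x - 64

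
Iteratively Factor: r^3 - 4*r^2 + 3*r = (r)*(r^2 - 4*r + 3) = r*(r - 3)*(r - 1)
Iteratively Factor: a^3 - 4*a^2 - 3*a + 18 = (a - 3)*(a^2 - a - 6) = (a - 3)*(a + 2)*(a - 3)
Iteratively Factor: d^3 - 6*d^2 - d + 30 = (d - 5)*(d^2 - d - 6) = (d - 5)*(d - 3)*(d + 2)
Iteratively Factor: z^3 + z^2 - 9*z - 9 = (z - 3)*(z^2 + 4*z + 3) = (z - 3)*(z + 1)*(z + 3)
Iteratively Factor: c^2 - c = (c)*(c - 1)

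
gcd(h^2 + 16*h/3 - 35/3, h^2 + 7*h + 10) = 1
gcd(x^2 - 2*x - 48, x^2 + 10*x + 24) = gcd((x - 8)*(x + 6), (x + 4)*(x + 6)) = x + 6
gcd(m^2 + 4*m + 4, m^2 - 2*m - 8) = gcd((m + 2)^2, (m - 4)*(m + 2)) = m + 2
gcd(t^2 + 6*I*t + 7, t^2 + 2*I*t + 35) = t + 7*I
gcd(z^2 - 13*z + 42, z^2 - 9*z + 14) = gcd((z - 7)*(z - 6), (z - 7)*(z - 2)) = z - 7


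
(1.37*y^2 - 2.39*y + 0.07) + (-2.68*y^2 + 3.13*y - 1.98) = -1.31*y^2 + 0.74*y - 1.91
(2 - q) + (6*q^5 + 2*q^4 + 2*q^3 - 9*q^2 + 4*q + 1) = 6*q^5 + 2*q^4 + 2*q^3 - 9*q^2 + 3*q + 3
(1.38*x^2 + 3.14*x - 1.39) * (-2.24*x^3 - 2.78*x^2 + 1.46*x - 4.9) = -3.0912*x^5 - 10.87*x^4 - 3.6008*x^3 + 1.6866*x^2 - 17.4154*x + 6.811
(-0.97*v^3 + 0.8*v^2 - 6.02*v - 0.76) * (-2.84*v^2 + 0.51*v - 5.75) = 2.7548*v^5 - 2.7667*v^4 + 23.0823*v^3 - 5.5118*v^2 + 34.2274*v + 4.37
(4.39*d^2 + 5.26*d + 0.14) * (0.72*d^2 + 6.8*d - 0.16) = 3.1608*d^4 + 33.6392*d^3 + 35.1664*d^2 + 0.1104*d - 0.0224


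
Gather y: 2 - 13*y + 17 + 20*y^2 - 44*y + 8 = 20*y^2 - 57*y + 27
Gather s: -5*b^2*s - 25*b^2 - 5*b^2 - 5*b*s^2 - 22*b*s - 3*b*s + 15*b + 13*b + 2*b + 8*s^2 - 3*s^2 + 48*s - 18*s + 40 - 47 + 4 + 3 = -30*b^2 + 30*b + s^2*(5 - 5*b) + s*(-5*b^2 - 25*b + 30)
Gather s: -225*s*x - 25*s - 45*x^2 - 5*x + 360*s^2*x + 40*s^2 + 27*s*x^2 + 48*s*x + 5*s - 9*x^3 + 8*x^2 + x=s^2*(360*x + 40) + s*(27*x^2 - 177*x - 20) - 9*x^3 - 37*x^2 - 4*x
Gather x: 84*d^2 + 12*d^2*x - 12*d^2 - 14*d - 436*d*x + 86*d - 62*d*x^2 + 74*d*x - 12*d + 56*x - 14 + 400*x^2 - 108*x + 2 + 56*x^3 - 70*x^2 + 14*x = 72*d^2 + 60*d + 56*x^3 + x^2*(330 - 62*d) + x*(12*d^2 - 362*d - 38) - 12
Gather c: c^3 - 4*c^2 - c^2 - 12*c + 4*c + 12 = c^3 - 5*c^2 - 8*c + 12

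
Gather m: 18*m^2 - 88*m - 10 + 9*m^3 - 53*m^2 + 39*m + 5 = 9*m^3 - 35*m^2 - 49*m - 5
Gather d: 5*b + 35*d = 5*b + 35*d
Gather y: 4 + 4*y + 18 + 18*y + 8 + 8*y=30*y + 30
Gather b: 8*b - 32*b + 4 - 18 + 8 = -24*b - 6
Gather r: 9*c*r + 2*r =r*(9*c + 2)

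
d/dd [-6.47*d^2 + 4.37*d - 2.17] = 4.37 - 12.94*d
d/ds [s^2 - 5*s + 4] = 2*s - 5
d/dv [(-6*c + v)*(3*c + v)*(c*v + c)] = c*(-18*c^2 - 6*c*v - 3*c + 3*v^2 + 2*v)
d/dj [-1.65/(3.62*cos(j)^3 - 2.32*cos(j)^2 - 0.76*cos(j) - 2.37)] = (-17.919*cos(j)^2 + 7.656*cos(j) + 1.254)*sin(j)/(-3.62*cos(j)^3 + 2.32*cos(j)^2 + 0.76*cos(j) + 2.37)^2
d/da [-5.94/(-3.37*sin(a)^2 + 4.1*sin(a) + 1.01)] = (24.354 - 40.0356*sin(a))*cos(a)/(-3.37*sin(a)^2 + 4.1*sin(a) + 1.01)^2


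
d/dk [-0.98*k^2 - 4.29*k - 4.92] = -1.96*k - 4.29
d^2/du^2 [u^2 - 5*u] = 2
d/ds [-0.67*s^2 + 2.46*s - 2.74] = 2.46 - 1.34*s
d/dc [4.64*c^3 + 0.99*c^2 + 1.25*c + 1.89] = 13.92*c^2 + 1.98*c + 1.25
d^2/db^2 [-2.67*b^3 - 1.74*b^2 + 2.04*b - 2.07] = -16.02*b - 3.48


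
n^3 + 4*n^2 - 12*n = n*(n - 2)*(n + 6)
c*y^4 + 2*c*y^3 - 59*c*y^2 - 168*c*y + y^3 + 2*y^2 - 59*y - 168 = (y - 8)*(y + 3)*(y + 7)*(c*y + 1)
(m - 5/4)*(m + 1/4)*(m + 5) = m^3 + 4*m^2 - 85*m/16 - 25/16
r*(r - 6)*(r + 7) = r^3 + r^2 - 42*r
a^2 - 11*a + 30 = (a - 6)*(a - 5)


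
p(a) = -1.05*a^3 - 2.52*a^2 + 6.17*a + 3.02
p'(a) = -3.15*a^2 - 5.04*a + 6.17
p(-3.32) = -6.82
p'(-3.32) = -11.82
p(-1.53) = -8.56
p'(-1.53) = 6.51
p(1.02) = 5.58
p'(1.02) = -2.25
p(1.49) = 3.15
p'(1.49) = -8.33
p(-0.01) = 2.96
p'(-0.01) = 6.22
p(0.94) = 5.72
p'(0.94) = -1.35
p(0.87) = 5.79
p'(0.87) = -0.60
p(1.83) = -0.56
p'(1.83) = -13.60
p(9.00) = -911.02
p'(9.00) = -294.34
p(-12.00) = 1380.50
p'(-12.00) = -386.95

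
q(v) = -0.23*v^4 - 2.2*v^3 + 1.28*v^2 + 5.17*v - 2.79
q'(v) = -0.92*v^3 - 6.6*v^2 + 2.56*v + 5.17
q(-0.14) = -3.48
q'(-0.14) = 4.68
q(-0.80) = -5.07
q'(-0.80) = -0.63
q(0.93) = 1.18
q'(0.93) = 1.10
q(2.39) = -20.66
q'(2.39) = -38.97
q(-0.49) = -4.77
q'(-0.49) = 2.44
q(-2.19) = 9.84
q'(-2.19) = -22.43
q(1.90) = -6.43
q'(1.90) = -20.10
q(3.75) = -126.90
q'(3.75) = -126.56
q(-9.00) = 149.13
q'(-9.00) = 118.21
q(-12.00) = -848.19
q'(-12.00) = 613.81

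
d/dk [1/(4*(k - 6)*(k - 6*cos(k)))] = ((6 - k)*(k - 6*cos(k)) - (k - 6)^2*(6*sin(k) + 1))/(4*(k - 6)^3*(k - 6*cos(k))^2)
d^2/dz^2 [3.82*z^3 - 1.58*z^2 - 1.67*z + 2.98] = 22.92*z - 3.16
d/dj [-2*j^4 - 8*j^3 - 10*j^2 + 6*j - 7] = -8*j^3 - 24*j^2 - 20*j + 6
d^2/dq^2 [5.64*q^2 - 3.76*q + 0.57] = 11.2800000000000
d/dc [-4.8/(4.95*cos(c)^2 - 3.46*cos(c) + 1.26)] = (16.608 - 47.52*cos(c))*sin(c)/(4.95*cos(c)^2 - 3.46*cos(c) + 1.26)^2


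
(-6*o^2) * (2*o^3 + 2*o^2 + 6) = -12*o^5 - 12*o^4 - 36*o^2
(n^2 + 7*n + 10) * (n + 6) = n^3 + 13*n^2 + 52*n + 60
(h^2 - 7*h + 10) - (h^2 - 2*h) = 10 - 5*h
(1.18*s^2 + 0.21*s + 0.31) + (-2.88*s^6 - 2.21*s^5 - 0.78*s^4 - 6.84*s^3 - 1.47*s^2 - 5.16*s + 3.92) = -2.88*s^6 - 2.21*s^5 - 0.78*s^4 - 6.84*s^3 - 0.29*s^2 - 4.95*s + 4.23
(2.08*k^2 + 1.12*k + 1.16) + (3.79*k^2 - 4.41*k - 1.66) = 5.87*k^2 - 3.29*k - 0.5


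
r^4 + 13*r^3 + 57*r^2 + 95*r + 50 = (r + 1)*(r + 2)*(r + 5)^2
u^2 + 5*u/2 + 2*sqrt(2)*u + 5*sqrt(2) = (u + 5/2)*(u + 2*sqrt(2))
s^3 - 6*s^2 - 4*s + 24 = (s - 6)*(s - 2)*(s + 2)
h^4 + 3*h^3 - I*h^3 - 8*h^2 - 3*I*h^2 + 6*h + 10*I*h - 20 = (h - 2)*(h + 5)*(h - 2*I)*(h + I)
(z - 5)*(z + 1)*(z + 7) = z^3 + 3*z^2 - 33*z - 35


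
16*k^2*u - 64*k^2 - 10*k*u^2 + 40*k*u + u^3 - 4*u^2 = (-8*k + u)*(-2*k + u)*(u - 4)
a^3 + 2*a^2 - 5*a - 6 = (a - 2)*(a + 1)*(a + 3)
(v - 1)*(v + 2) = v^2 + v - 2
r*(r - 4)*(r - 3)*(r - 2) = r^4 - 9*r^3 + 26*r^2 - 24*r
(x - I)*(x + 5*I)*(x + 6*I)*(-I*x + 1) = -I*x^4 + 11*x^3 + 29*I*x^2 + 11*x + 30*I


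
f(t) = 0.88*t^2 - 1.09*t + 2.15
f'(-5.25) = -10.33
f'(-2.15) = -4.87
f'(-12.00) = -22.21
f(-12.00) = 141.95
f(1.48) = 2.46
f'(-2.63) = -5.72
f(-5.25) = 32.13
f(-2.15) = 8.56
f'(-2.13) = -4.84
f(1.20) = 2.11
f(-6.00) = 40.37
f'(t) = 1.76*t - 1.09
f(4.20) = 13.10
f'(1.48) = 1.51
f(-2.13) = 8.46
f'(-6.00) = -11.65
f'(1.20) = 1.02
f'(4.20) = 6.30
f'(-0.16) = -1.37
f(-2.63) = 11.10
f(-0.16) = 2.35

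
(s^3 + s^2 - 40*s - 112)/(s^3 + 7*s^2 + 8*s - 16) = (s - 7)/(s - 1)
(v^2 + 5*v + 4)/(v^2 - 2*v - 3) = (v + 4)/(v - 3)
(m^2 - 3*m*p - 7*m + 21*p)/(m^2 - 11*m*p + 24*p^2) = (7 - m)/(-m + 8*p)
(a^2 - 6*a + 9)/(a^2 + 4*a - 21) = (a - 3)/(a + 7)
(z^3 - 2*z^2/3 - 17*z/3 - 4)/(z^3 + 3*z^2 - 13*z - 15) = (z + 4/3)/(z + 5)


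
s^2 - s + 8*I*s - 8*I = (s - 1)*(s + 8*I)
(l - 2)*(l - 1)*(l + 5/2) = l^3 - l^2/2 - 11*l/2 + 5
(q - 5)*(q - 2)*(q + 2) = q^3 - 5*q^2 - 4*q + 20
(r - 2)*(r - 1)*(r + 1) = r^3 - 2*r^2 - r + 2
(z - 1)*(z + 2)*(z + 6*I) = z^3 + z^2 + 6*I*z^2 - 2*z + 6*I*z - 12*I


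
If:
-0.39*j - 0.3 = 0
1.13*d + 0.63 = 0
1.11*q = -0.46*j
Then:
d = -0.56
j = -0.77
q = 0.32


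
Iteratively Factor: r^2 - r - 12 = (r + 3)*(r - 4)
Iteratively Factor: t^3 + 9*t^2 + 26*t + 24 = (t + 3)*(t^2 + 6*t + 8) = (t + 2)*(t + 3)*(t + 4)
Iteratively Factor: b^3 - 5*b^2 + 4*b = (b - 4)*(b^2 - b) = (b - 4)*(b - 1)*(b)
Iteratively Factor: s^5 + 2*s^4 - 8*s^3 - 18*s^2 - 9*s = (s + 1)*(s^4 + s^3 - 9*s^2 - 9*s) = (s + 1)^2*(s^3 - 9*s) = s*(s + 1)^2*(s^2 - 9) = s*(s - 3)*(s + 1)^2*(s + 3)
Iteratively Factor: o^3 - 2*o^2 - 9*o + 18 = (o - 3)*(o^2 + o - 6) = (o - 3)*(o + 3)*(o - 2)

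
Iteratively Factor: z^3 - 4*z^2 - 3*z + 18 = (z - 3)*(z^2 - z - 6) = (z - 3)*(z + 2)*(z - 3)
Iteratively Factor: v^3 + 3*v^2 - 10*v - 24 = (v - 3)*(v^2 + 6*v + 8) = (v - 3)*(v + 2)*(v + 4)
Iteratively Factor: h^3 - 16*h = (h + 4)*(h^2 - 4*h) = (h - 4)*(h + 4)*(h)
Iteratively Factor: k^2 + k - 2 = (k - 1)*(k + 2)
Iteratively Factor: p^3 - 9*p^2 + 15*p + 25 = (p - 5)*(p^2 - 4*p - 5) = (p - 5)^2*(p + 1)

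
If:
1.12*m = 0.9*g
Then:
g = 1.24444444444444*m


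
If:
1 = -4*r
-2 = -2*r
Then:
No Solution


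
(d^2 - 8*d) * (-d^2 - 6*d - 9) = -d^4 + 2*d^3 + 39*d^2 + 72*d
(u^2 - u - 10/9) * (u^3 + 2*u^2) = u^5 + u^4 - 28*u^3/9 - 20*u^2/9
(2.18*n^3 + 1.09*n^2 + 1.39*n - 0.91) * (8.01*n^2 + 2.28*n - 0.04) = 17.4618*n^5 + 13.7013*n^4 + 13.5319*n^3 - 4.1635*n^2 - 2.1304*n + 0.0364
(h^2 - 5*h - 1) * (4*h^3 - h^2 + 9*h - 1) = 4*h^5 - 21*h^4 + 10*h^3 - 45*h^2 - 4*h + 1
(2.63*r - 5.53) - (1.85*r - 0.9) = 0.78*r - 4.63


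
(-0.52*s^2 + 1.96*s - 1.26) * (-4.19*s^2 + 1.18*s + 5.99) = 2.1788*s^4 - 8.826*s^3 + 4.4774*s^2 + 10.2536*s - 7.5474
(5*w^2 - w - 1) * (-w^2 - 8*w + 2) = -5*w^4 - 39*w^3 + 19*w^2 + 6*w - 2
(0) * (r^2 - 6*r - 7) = 0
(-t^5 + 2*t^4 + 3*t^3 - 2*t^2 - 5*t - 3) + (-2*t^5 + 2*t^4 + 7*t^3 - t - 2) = -3*t^5 + 4*t^4 + 10*t^3 - 2*t^2 - 6*t - 5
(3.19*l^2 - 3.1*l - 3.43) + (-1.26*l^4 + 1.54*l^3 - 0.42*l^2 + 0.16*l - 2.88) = -1.26*l^4 + 1.54*l^3 + 2.77*l^2 - 2.94*l - 6.31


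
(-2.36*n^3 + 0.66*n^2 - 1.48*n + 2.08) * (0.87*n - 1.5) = -2.0532*n^4 + 4.1142*n^3 - 2.2776*n^2 + 4.0296*n - 3.12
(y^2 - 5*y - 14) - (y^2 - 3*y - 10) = -2*y - 4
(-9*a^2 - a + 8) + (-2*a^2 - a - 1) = -11*a^2 - 2*a + 7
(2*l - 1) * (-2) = 2 - 4*l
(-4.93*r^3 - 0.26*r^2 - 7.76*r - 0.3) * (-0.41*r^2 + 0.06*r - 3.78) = 2.0213*r^5 - 0.1892*r^4 + 21.8014*r^3 + 0.6402*r^2 + 29.3148*r + 1.134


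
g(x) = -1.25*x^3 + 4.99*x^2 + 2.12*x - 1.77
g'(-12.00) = -657.64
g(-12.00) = 2851.35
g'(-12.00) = -657.64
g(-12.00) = 2851.35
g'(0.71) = 7.32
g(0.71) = 1.80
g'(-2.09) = -35.12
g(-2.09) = 27.01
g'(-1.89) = -30.14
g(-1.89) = 20.49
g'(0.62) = 6.87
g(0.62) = 1.16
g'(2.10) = 6.54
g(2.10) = 13.11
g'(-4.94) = -138.69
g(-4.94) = 260.22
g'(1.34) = 8.76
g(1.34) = 7.02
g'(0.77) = 7.58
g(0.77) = 2.25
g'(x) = -3.75*x^2 + 9.98*x + 2.12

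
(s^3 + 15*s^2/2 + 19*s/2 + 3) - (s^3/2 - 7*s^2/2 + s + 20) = s^3/2 + 11*s^2 + 17*s/2 - 17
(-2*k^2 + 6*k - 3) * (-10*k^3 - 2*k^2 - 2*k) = 20*k^5 - 56*k^4 + 22*k^3 - 6*k^2 + 6*k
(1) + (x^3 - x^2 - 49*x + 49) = x^3 - x^2 - 49*x + 50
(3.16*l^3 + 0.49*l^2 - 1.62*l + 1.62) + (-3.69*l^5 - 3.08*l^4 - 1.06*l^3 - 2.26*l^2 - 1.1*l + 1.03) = -3.69*l^5 - 3.08*l^4 + 2.1*l^3 - 1.77*l^2 - 2.72*l + 2.65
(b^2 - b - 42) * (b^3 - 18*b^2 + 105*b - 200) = b^5 - 19*b^4 + 81*b^3 + 451*b^2 - 4210*b + 8400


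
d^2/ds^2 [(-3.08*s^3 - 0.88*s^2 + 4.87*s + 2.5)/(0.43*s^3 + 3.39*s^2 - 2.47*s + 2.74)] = (8.65400799999999*s^6 - 14.2248300000001*s^5 + 86.0793780000001*s^4 + 200.000556*s^3 + 261.708744*s^2 - 553.42584*s + 36.766496)/(0.079507*s^9 + 1.880433*s^8 + 13.4547*s^7 + 18.874983*s^6 - 53.321712*s^5 + 139.050291*s^4 - 143.041471*s^3 + 126.50169*s^2 - 55.631316*s + 20.570824)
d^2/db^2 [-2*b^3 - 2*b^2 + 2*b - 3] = -12*b - 4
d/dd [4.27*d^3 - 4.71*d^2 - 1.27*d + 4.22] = 12.81*d^2 - 9.42*d - 1.27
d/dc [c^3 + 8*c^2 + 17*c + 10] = 3*c^2 + 16*c + 17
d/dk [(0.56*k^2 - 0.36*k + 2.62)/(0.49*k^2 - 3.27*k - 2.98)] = (-1.6548*k^2 - 5.9052*k + 9.6402)/(0.2401*k^4 - 3.2046*k^3 + 7.7725*k^2 + 19.4892*k + 8.8804)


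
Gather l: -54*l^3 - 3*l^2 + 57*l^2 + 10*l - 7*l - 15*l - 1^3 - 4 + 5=-54*l^3 + 54*l^2 - 12*l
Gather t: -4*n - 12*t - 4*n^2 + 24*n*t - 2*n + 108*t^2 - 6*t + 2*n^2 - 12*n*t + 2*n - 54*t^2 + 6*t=-2*n^2 - 4*n + 54*t^2 + t*(12*n - 12)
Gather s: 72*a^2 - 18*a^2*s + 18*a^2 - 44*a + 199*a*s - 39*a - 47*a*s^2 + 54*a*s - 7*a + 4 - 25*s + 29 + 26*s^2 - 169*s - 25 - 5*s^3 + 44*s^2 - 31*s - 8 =90*a^2 - 90*a - 5*s^3 + s^2*(70 - 47*a) + s*(-18*a^2 + 253*a - 225)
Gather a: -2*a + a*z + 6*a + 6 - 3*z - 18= a*(z + 4) - 3*z - 12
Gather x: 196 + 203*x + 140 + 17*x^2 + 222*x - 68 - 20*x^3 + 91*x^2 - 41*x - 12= -20*x^3 + 108*x^2 + 384*x + 256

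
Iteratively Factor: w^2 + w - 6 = (w - 2)*(w + 3)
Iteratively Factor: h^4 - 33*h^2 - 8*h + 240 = (h + 4)*(h^3 - 4*h^2 - 17*h + 60) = (h + 4)^2*(h^2 - 8*h + 15) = (h - 5)*(h + 4)^2*(h - 3)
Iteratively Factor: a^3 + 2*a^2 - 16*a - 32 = (a + 4)*(a^2 - 2*a - 8) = (a + 2)*(a + 4)*(a - 4)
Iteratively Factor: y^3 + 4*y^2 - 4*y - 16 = (y - 2)*(y^2 + 6*y + 8) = (y - 2)*(y + 2)*(y + 4)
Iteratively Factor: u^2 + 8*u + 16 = (u + 4)*(u + 4)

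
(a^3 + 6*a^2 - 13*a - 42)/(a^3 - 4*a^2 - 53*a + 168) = (a + 2)/(a - 8)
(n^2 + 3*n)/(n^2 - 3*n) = (n + 3)/(n - 3)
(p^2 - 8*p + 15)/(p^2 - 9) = (p - 5)/(p + 3)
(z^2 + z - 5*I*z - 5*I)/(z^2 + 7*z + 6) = (z - 5*I)/(z + 6)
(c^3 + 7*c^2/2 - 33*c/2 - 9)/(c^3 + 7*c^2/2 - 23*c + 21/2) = (2*c^2 + 13*c + 6)/(2*c^2 + 13*c - 7)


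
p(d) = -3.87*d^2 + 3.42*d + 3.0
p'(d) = 3.42 - 7.74*d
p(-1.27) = -7.59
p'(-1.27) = 13.25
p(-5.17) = -118.12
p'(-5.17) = 43.44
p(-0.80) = -2.21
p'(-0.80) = 9.61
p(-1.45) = -10.10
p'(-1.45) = 14.64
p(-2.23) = -23.87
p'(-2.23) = 20.68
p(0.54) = 3.72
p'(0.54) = -0.76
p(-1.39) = -9.23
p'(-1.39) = 14.18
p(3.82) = -40.41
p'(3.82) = -26.15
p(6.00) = -115.80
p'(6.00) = -43.02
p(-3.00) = -42.09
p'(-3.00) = 26.64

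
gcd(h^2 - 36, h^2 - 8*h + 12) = h - 6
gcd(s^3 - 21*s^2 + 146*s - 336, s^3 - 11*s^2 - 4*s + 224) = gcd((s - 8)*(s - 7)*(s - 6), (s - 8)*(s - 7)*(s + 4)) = s^2 - 15*s + 56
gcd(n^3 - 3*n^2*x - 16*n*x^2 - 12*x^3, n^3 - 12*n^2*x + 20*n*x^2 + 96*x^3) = -n^2 + 4*n*x + 12*x^2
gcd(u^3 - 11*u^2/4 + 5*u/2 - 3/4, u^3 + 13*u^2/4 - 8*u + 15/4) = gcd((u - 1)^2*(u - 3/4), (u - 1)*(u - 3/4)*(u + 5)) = u^2 - 7*u/4 + 3/4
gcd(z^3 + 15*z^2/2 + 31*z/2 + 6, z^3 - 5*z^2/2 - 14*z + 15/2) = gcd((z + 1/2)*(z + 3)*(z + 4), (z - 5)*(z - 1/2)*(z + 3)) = z + 3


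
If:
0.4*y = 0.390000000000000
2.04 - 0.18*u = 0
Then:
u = 11.33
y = 0.98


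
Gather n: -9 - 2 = -11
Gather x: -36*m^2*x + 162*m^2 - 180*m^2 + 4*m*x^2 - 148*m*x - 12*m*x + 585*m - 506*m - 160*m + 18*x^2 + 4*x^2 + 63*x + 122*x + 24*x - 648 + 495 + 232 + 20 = -18*m^2 - 81*m + x^2*(4*m + 22) + x*(-36*m^2 - 160*m + 209) + 99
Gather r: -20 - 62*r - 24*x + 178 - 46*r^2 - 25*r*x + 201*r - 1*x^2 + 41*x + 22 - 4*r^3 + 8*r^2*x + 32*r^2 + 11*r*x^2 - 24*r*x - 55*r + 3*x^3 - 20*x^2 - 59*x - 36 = -4*r^3 + r^2*(8*x - 14) + r*(11*x^2 - 49*x + 84) + 3*x^3 - 21*x^2 - 42*x + 144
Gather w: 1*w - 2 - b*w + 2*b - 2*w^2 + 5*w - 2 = 2*b - 2*w^2 + w*(6 - b) - 4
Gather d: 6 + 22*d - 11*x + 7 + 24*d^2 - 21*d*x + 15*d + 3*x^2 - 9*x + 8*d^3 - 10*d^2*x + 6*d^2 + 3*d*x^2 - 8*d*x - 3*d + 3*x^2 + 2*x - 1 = 8*d^3 + d^2*(30 - 10*x) + d*(3*x^2 - 29*x + 34) + 6*x^2 - 18*x + 12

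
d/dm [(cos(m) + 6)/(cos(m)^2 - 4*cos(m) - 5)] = (cos(m)^2 + 12*cos(m) - 19)*sin(m)/(sin(m)^2 + 4*cos(m) + 4)^2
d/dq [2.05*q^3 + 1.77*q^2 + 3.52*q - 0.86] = 6.15*q^2 + 3.54*q + 3.52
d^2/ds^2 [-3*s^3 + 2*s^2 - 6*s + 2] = 4 - 18*s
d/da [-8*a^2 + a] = 1 - 16*a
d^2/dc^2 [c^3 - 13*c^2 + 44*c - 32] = 6*c - 26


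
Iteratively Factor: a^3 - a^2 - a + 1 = (a - 1)*(a^2 - 1) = (a - 1)*(a + 1)*(a - 1)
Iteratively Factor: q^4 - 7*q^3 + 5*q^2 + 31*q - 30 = (q - 1)*(q^3 - 6*q^2 - q + 30) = (q - 5)*(q - 1)*(q^2 - q - 6) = (q - 5)*(q - 3)*(q - 1)*(q + 2)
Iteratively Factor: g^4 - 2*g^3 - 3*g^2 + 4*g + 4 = (g + 1)*(g^3 - 3*g^2 + 4) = (g - 2)*(g + 1)*(g^2 - g - 2) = (g - 2)*(g + 1)^2*(g - 2)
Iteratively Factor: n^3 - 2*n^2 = (n)*(n^2 - 2*n) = n*(n - 2)*(n)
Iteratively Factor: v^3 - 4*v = (v)*(v^2 - 4) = v*(v - 2)*(v + 2)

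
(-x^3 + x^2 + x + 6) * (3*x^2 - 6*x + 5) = -3*x^5 + 9*x^4 - 8*x^3 + 17*x^2 - 31*x + 30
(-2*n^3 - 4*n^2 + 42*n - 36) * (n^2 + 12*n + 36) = -2*n^5 - 28*n^4 - 78*n^3 + 324*n^2 + 1080*n - 1296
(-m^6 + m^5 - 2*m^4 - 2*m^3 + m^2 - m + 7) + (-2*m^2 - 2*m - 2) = -m^6 + m^5 - 2*m^4 - 2*m^3 - m^2 - 3*m + 5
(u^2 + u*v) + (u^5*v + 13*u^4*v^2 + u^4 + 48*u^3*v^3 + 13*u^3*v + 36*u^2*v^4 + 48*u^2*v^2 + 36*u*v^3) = u^5*v + 13*u^4*v^2 + u^4 + 48*u^3*v^3 + 13*u^3*v + 36*u^2*v^4 + 48*u^2*v^2 + u^2 + 36*u*v^3 + u*v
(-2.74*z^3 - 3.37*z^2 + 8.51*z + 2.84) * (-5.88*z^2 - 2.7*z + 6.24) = 16.1112*z^5 + 27.2136*z^4 - 58.0374*z^3 - 60.705*z^2 + 45.4344*z + 17.7216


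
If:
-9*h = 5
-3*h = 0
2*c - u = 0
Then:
No Solution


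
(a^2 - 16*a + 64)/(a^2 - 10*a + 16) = (a - 8)/(a - 2)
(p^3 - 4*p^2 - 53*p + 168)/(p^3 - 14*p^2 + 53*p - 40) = (p^2 + 4*p - 21)/(p^2 - 6*p + 5)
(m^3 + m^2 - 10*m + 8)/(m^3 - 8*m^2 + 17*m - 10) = (m + 4)/(m - 5)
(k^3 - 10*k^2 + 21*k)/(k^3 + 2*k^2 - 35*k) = (k^2 - 10*k + 21)/(k^2 + 2*k - 35)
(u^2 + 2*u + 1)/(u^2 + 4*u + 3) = (u + 1)/(u + 3)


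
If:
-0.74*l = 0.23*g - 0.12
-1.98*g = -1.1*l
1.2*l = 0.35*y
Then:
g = 0.08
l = 0.14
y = 0.47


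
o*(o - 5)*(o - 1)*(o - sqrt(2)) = o^4 - 6*o^3 - sqrt(2)*o^3 + 5*o^2 + 6*sqrt(2)*o^2 - 5*sqrt(2)*o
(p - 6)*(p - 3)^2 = p^3 - 12*p^2 + 45*p - 54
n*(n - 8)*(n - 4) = n^3 - 12*n^2 + 32*n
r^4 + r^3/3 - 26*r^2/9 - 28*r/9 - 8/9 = (r - 2)*(r + 2/3)^2*(r + 1)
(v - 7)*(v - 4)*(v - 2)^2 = v^4 - 15*v^3 + 76*v^2 - 156*v + 112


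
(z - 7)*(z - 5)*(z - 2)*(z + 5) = z^4 - 9*z^3 - 11*z^2 + 225*z - 350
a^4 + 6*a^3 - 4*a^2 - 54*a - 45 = (a - 3)*(a + 1)*(a + 3)*(a + 5)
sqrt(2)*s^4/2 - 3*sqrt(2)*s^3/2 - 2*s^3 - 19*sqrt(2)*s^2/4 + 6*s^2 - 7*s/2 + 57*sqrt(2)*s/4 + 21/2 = (s - 3)*(s - 7*sqrt(2)/2)*(s + sqrt(2))*(sqrt(2)*s/2 + 1/2)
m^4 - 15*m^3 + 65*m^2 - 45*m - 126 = (m - 7)*(m - 6)*(m - 3)*(m + 1)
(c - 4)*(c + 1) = c^2 - 3*c - 4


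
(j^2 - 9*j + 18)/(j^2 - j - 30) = (j - 3)/(j + 5)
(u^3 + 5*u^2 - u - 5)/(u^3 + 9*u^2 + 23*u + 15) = (u - 1)/(u + 3)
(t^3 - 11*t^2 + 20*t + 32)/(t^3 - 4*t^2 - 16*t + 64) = (t^2 - 7*t - 8)/(t^2 - 16)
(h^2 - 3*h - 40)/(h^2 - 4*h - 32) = (h + 5)/(h + 4)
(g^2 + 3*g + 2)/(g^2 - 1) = (g + 2)/(g - 1)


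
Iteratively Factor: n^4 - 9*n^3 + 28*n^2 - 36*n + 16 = (n - 1)*(n^3 - 8*n^2 + 20*n - 16) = (n - 2)*(n - 1)*(n^2 - 6*n + 8) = (n - 2)^2*(n - 1)*(n - 4)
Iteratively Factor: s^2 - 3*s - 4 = (s + 1)*(s - 4)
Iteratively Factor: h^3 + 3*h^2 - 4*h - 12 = (h + 2)*(h^2 + h - 6) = (h + 2)*(h + 3)*(h - 2)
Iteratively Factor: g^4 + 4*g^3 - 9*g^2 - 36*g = (g + 3)*(g^3 + g^2 - 12*g) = (g - 3)*(g + 3)*(g^2 + 4*g) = g*(g - 3)*(g + 3)*(g + 4)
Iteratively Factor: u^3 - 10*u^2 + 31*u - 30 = (u - 5)*(u^2 - 5*u + 6) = (u - 5)*(u - 3)*(u - 2)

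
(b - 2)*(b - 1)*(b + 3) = b^3 - 7*b + 6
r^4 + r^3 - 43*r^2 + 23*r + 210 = (r - 5)*(r - 3)*(r + 2)*(r + 7)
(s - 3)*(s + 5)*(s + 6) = s^3 + 8*s^2 - 3*s - 90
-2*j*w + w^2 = w*(-2*j + w)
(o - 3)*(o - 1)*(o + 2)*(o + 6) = o^4 + 4*o^3 - 17*o^2 - 24*o + 36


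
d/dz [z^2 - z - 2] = 2*z - 1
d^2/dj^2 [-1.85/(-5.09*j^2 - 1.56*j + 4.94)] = (-95.85997*j^2 - 29.37948*j + 1.85*(10.18*j + 1.56)*(20.36*j + 3.12) + 93.03502)/(5.09*j^2 + 1.56*j - 4.94)^3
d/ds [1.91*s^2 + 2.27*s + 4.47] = 3.82*s + 2.27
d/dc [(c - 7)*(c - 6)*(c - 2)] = 3*c^2 - 30*c + 68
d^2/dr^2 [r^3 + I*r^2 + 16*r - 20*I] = 6*r + 2*I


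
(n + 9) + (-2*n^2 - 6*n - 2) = -2*n^2 - 5*n + 7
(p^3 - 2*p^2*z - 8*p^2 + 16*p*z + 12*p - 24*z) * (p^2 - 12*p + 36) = p^5 - 2*p^4*z - 20*p^4 + 40*p^3*z + 144*p^3 - 288*p^2*z - 432*p^2 + 864*p*z + 432*p - 864*z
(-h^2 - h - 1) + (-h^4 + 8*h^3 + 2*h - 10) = -h^4 + 8*h^3 - h^2 + h - 11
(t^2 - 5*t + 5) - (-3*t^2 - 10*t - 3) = 4*t^2 + 5*t + 8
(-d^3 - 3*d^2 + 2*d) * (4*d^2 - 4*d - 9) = -4*d^5 - 8*d^4 + 29*d^3 + 19*d^2 - 18*d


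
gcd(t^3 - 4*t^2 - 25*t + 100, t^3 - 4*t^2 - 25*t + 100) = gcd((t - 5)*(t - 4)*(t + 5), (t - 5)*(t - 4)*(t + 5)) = t^3 - 4*t^2 - 25*t + 100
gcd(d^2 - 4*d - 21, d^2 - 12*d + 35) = d - 7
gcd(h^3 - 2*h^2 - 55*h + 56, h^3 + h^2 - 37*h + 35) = h^2 + 6*h - 7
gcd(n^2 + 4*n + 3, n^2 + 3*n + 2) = n + 1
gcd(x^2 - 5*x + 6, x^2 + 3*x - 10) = x - 2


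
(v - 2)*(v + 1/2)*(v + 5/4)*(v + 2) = v^4 + 7*v^3/4 - 27*v^2/8 - 7*v - 5/2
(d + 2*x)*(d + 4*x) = d^2 + 6*d*x + 8*x^2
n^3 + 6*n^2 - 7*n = n*(n - 1)*(n + 7)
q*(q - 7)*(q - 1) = q^3 - 8*q^2 + 7*q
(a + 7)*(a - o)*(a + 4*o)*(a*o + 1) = a^4*o + 3*a^3*o^2 + 7*a^3*o + a^3 - 4*a^2*o^3 + 21*a^2*o^2 + 3*a^2*o + 7*a^2 - 28*a*o^3 - 4*a*o^2 + 21*a*o - 28*o^2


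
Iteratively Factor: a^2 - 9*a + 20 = (a - 4)*(a - 5)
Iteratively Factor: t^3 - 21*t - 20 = (t - 5)*(t^2 + 5*t + 4) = (t - 5)*(t + 1)*(t + 4)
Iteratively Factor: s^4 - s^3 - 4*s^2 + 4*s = (s + 2)*(s^3 - 3*s^2 + 2*s) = (s - 1)*(s + 2)*(s^2 - 2*s) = (s - 2)*(s - 1)*(s + 2)*(s)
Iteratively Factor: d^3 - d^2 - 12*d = (d - 4)*(d^2 + 3*d) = (d - 4)*(d + 3)*(d)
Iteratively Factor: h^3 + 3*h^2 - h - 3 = (h - 1)*(h^2 + 4*h + 3) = (h - 1)*(h + 3)*(h + 1)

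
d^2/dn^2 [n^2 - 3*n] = 2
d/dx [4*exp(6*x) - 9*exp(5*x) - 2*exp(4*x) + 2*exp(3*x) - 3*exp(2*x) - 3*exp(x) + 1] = (24*exp(5*x) - 45*exp(4*x) - 8*exp(3*x) + 6*exp(2*x) - 6*exp(x) - 3)*exp(x)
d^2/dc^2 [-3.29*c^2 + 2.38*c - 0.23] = -6.58000000000000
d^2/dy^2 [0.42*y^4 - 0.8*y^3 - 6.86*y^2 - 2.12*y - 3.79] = 5.04*y^2 - 4.8*y - 13.72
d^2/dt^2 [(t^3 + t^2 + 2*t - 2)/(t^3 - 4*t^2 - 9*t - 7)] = 2*(5*t^6 + 33*t^5 + 33*t^4 + 180*t^3 + 147*t^2 - 279*t - 183)/(t^9 - 12*t^8 + 21*t^7 + 131*t^6 - 21*t^5 - 930*t^4 - 2094*t^3 - 2289*t^2 - 1323*t - 343)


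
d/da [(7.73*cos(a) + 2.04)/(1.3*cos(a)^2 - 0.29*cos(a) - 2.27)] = (10.049*cos(a)^2 + 5.304*cos(a) + 16.9555)*sin(a)/(1.69*cos(a)^4 - 0.754*cos(a)^3 - 5.8179*cos(a)^2 + 1.3166*cos(a) + 5.1529)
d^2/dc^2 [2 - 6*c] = 0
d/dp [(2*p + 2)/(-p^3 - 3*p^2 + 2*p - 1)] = 2*(2*p^3 + 6*p^2 + 6*p - 3)/(p^6 + 6*p^5 + 5*p^4 - 10*p^3 + 10*p^2 - 4*p + 1)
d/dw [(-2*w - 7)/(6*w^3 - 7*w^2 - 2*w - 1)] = 2*(12*w^3 + 56*w^2 - 49*w - 6)/(36*w^6 - 84*w^5 + 25*w^4 + 16*w^3 + 18*w^2 + 4*w + 1)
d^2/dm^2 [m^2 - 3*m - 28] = 2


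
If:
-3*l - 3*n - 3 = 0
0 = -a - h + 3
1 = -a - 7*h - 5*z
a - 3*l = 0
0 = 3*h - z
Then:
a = 67/21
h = -4/21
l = 67/63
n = -130/63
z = -4/7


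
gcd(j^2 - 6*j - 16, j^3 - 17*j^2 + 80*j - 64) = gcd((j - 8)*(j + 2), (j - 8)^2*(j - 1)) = j - 8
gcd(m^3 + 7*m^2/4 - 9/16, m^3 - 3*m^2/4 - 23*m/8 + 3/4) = m + 3/2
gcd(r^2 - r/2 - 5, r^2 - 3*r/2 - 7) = r + 2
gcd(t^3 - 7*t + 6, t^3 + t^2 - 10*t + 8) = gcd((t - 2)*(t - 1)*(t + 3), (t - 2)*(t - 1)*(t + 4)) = t^2 - 3*t + 2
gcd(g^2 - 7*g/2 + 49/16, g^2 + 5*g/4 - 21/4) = g - 7/4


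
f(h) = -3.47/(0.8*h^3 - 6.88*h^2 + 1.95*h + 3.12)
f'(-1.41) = 0.37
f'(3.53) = -0.04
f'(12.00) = 0.00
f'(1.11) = -8.17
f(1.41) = 0.62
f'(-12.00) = 0.00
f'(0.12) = 0.11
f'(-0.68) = 16.04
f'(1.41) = -1.42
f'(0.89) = -31999.09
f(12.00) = -0.01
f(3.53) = 0.09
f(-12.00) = 0.00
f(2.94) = 0.11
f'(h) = -3.47*(-2.4*h^2 + 13.76*h - 1.95)/(0.8*h^3 - 6.88*h^2 + 1.95*h + 3.12)^2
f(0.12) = -1.07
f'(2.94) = -0.07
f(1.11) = 1.65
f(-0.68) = 2.12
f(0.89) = 115.00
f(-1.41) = 0.22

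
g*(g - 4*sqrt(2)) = g^2 - 4*sqrt(2)*g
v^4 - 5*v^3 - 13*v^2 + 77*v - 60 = (v - 5)*(v - 3)*(v - 1)*(v + 4)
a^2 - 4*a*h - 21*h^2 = (a - 7*h)*(a + 3*h)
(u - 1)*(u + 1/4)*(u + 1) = u^3 + u^2/4 - u - 1/4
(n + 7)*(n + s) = n^2 + n*s + 7*n + 7*s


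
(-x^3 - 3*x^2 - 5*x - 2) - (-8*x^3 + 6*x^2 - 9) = 7*x^3 - 9*x^2 - 5*x + 7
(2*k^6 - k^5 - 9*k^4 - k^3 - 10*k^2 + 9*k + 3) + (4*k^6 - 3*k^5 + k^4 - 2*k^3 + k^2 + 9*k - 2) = 6*k^6 - 4*k^5 - 8*k^4 - 3*k^3 - 9*k^2 + 18*k + 1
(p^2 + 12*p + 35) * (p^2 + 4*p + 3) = p^4 + 16*p^3 + 86*p^2 + 176*p + 105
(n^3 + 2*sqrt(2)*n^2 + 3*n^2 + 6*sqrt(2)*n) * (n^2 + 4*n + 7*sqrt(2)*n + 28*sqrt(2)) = n^5 + 7*n^4 + 9*sqrt(2)*n^4 + 40*n^3 + 63*sqrt(2)*n^3 + 108*sqrt(2)*n^2 + 196*n^2 + 336*n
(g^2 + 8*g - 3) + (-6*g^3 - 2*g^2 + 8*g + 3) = -6*g^3 - g^2 + 16*g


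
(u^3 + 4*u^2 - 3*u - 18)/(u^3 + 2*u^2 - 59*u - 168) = (u^2 + u - 6)/(u^2 - u - 56)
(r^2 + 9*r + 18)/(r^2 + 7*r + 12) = (r + 6)/(r + 4)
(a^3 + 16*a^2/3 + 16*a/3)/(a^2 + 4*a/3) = a + 4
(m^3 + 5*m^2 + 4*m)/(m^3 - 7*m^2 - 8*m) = (m + 4)/(m - 8)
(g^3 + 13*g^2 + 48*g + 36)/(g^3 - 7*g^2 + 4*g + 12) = (g^2 + 12*g + 36)/(g^2 - 8*g + 12)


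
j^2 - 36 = (j - 6)*(j + 6)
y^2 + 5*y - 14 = (y - 2)*(y + 7)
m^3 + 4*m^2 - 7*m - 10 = (m - 2)*(m + 1)*(m + 5)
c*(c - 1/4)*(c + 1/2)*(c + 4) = c^4 + 17*c^3/4 + 7*c^2/8 - c/2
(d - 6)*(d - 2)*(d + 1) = d^3 - 7*d^2 + 4*d + 12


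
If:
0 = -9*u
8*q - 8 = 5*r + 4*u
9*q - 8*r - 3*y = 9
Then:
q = 1 - 15*y/19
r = -24*y/19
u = 0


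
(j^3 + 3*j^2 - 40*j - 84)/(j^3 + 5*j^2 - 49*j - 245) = (j^2 - 4*j - 12)/(j^2 - 2*j - 35)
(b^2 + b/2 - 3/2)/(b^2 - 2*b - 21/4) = 2*(b - 1)/(2*b - 7)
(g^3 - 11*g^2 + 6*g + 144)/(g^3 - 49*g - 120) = (g - 6)/(g + 5)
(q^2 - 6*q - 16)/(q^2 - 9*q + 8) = (q + 2)/(q - 1)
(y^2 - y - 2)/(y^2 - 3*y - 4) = (y - 2)/(y - 4)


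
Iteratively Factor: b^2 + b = (b)*(b + 1)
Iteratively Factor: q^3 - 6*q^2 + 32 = (q - 4)*(q^2 - 2*q - 8) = (q - 4)^2*(q + 2)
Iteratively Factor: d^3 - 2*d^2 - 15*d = (d + 3)*(d^2 - 5*d) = d*(d + 3)*(d - 5)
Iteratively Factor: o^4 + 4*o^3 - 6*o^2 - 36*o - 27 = (o - 3)*(o^3 + 7*o^2 + 15*o + 9) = (o - 3)*(o + 1)*(o^2 + 6*o + 9) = (o - 3)*(o + 1)*(o + 3)*(o + 3)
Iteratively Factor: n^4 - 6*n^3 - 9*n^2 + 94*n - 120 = (n - 3)*(n^3 - 3*n^2 - 18*n + 40) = (n - 5)*(n - 3)*(n^2 + 2*n - 8) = (n - 5)*(n - 3)*(n - 2)*(n + 4)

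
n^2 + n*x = n*(n + x)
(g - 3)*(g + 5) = g^2 + 2*g - 15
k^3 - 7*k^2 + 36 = (k - 6)*(k - 3)*(k + 2)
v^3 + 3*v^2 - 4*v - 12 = (v - 2)*(v + 2)*(v + 3)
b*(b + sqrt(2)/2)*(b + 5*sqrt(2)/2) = b^3 + 3*sqrt(2)*b^2 + 5*b/2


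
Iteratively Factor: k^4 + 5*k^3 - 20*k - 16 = (k + 1)*(k^3 + 4*k^2 - 4*k - 16) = (k + 1)*(k + 2)*(k^2 + 2*k - 8) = (k + 1)*(k + 2)*(k + 4)*(k - 2)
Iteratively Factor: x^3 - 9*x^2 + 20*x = (x)*(x^2 - 9*x + 20) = x*(x - 5)*(x - 4)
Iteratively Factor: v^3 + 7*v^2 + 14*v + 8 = (v + 2)*(v^2 + 5*v + 4) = (v + 2)*(v + 4)*(v + 1)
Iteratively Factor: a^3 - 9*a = (a + 3)*(a^2 - 3*a) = a*(a + 3)*(a - 3)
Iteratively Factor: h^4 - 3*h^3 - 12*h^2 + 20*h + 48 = (h + 2)*(h^3 - 5*h^2 - 2*h + 24) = (h - 3)*(h + 2)*(h^2 - 2*h - 8) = (h - 4)*(h - 3)*(h + 2)*(h + 2)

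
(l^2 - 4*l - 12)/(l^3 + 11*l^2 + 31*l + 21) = (l^2 - 4*l - 12)/(l^3 + 11*l^2 + 31*l + 21)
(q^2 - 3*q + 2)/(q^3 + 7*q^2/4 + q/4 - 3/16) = 16*(q^2 - 3*q + 2)/(16*q^3 + 28*q^2 + 4*q - 3)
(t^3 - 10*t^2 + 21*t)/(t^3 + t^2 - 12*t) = (t - 7)/(t + 4)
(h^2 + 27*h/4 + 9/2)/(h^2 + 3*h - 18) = (h + 3/4)/(h - 3)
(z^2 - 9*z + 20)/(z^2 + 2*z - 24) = (z - 5)/(z + 6)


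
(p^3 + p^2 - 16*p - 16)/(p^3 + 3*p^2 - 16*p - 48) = (p + 1)/(p + 3)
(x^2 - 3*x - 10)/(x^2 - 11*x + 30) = (x + 2)/(x - 6)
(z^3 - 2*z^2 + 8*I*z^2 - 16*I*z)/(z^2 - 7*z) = (z^2 + z*(-2 + 8*I) - 16*I)/(z - 7)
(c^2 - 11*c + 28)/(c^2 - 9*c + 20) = (c - 7)/(c - 5)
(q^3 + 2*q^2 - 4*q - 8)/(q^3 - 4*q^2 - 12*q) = (q^2 - 4)/(q*(q - 6))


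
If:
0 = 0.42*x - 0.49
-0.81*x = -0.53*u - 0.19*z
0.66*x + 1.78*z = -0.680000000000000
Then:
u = 2.08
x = 1.17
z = -0.81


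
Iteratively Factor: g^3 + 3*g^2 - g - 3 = (g + 3)*(g^2 - 1) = (g - 1)*(g + 3)*(g + 1)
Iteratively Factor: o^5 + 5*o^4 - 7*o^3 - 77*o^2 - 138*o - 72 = (o + 3)*(o^4 + 2*o^3 - 13*o^2 - 38*o - 24) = (o - 4)*(o + 3)*(o^3 + 6*o^2 + 11*o + 6) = (o - 4)*(o + 2)*(o + 3)*(o^2 + 4*o + 3) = (o - 4)*(o + 1)*(o + 2)*(o + 3)*(o + 3)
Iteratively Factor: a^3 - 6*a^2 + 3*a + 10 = (a + 1)*(a^2 - 7*a + 10) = (a - 5)*(a + 1)*(a - 2)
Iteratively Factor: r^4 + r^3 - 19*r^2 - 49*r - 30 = (r + 2)*(r^3 - r^2 - 17*r - 15) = (r + 1)*(r + 2)*(r^2 - 2*r - 15) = (r + 1)*(r + 2)*(r + 3)*(r - 5)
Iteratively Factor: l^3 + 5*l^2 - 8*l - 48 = (l + 4)*(l^2 + l - 12) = (l - 3)*(l + 4)*(l + 4)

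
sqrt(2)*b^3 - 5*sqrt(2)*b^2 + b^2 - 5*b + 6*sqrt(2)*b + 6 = (b - 3)*(b - 2)*(sqrt(2)*b + 1)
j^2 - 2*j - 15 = (j - 5)*(j + 3)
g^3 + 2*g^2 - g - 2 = (g - 1)*(g + 1)*(g + 2)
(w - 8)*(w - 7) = w^2 - 15*w + 56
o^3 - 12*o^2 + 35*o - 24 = (o - 8)*(o - 3)*(o - 1)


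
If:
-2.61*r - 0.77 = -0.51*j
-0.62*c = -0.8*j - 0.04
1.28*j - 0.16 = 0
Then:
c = 0.23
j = 0.12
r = -0.27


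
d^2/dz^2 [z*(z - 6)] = 2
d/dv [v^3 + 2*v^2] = v*(3*v + 4)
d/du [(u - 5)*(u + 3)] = 2*u - 2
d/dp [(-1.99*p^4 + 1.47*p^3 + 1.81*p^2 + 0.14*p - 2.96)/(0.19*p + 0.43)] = (-1.1343*p^4 - 2.8642*p^3 + 2.2402*p^2 + 1.5566*p + 0.6226)/(0.0361*p^2 + 0.1634*p + 0.1849)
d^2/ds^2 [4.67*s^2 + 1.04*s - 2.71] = 9.34000000000000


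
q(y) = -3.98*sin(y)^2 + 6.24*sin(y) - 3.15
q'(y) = -7.96*sin(y)*cos(y) + 6.24*cos(y)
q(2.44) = -0.78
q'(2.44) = -0.84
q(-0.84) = -10.00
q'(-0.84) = 8.12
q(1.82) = -0.84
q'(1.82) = 0.36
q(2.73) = -1.29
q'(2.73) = -2.80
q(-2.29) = -10.10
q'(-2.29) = -8.06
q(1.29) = -0.83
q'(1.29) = -0.39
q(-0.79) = -9.59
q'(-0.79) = 8.37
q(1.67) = -0.88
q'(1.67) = 0.17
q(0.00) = -3.15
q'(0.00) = 6.24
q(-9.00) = -6.40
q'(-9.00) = -8.67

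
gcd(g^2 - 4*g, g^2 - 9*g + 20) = g - 4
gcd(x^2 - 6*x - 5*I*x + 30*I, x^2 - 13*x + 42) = x - 6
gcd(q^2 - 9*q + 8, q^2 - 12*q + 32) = q - 8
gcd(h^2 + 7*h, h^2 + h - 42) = h + 7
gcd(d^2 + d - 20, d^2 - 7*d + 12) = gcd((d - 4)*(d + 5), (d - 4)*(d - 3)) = d - 4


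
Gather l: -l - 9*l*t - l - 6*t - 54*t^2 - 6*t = l*(-9*t - 2) - 54*t^2 - 12*t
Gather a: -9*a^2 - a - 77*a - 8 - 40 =-9*a^2 - 78*a - 48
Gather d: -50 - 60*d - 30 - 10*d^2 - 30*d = -10*d^2 - 90*d - 80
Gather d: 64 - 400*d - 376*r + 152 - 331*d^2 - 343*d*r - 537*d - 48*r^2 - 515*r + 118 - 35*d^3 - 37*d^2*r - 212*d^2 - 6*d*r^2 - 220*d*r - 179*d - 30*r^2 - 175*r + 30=-35*d^3 + d^2*(-37*r - 543) + d*(-6*r^2 - 563*r - 1116) - 78*r^2 - 1066*r + 364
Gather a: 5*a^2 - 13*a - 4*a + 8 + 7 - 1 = 5*a^2 - 17*a + 14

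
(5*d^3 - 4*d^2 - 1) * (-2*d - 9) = -10*d^4 - 37*d^3 + 36*d^2 + 2*d + 9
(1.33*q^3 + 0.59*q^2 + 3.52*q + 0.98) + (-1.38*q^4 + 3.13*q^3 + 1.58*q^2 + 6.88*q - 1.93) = -1.38*q^4 + 4.46*q^3 + 2.17*q^2 + 10.4*q - 0.95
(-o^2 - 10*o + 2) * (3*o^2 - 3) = -3*o^4 - 30*o^3 + 9*o^2 + 30*o - 6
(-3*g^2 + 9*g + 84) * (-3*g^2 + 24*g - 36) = 9*g^4 - 99*g^3 + 72*g^2 + 1692*g - 3024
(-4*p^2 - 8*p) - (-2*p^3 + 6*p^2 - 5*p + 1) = 2*p^3 - 10*p^2 - 3*p - 1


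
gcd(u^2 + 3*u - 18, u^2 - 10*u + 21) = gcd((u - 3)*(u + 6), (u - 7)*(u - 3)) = u - 3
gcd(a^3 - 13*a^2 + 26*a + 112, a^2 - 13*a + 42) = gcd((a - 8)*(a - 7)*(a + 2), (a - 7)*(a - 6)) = a - 7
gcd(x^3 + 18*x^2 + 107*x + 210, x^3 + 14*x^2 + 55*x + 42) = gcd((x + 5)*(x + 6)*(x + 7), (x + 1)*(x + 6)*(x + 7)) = x^2 + 13*x + 42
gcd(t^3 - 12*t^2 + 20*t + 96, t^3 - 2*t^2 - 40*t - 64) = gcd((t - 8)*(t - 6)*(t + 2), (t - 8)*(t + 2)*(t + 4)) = t^2 - 6*t - 16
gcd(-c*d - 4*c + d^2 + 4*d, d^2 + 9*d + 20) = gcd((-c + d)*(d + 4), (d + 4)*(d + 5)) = d + 4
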